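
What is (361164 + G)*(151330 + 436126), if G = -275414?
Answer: 50374352000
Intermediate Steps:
(361164 + G)*(151330 + 436126) = (361164 - 275414)*(151330 + 436126) = 85750*587456 = 50374352000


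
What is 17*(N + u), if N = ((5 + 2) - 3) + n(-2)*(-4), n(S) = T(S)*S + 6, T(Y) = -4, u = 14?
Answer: -646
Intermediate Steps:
n(S) = 6 - 4*S (n(S) = -4*S + 6 = 6 - 4*S)
N = -52 (N = ((5 + 2) - 3) + (6 - 4*(-2))*(-4) = (7 - 3) + (6 + 8)*(-4) = 4 + 14*(-4) = 4 - 56 = -52)
17*(N + u) = 17*(-52 + 14) = 17*(-38) = -646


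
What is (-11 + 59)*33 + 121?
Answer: 1705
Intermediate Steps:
(-11 + 59)*33 + 121 = 48*33 + 121 = 1584 + 121 = 1705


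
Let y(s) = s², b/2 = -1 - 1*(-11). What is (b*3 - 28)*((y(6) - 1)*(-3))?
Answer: -3360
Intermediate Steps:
b = 20 (b = 2*(-1 - 1*(-11)) = 2*(-1 + 11) = 2*10 = 20)
(b*3 - 28)*((y(6) - 1)*(-3)) = (20*3 - 28)*((6² - 1)*(-3)) = (60 - 28)*((36 - 1)*(-3)) = 32*(35*(-3)) = 32*(-105) = -3360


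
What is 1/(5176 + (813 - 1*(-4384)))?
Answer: 1/10373 ≈ 9.6404e-5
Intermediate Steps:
1/(5176 + (813 - 1*(-4384))) = 1/(5176 + (813 + 4384)) = 1/(5176 + 5197) = 1/10373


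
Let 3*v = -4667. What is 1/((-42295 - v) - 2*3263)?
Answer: -3/141796 ≈ -2.1157e-5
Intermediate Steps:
v = -4667/3 (v = (1/3)*(-4667) = -4667/3 ≈ -1555.7)
1/((-42295 - v) - 2*3263) = 1/((-42295 - 1*(-4667/3)) - 2*3263) = 1/((-42295 + 4667/3) - 6526) = 1/(-122218/3 - 6526) = 1/(-141796/3) = -3/141796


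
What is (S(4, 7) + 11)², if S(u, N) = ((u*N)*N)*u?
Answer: 632025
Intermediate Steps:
S(u, N) = N²*u² (S(u, N) = ((N*u)*N)*u = (u*N²)*u = N²*u²)
(S(4, 7) + 11)² = (7²*4² + 11)² = (49*16 + 11)² = (784 + 11)² = 795² = 632025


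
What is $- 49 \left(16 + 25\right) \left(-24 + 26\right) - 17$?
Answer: $-4035$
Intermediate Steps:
$- 49 \left(16 + 25\right) \left(-24 + 26\right) - 17 = - 49 \cdot 41 \cdot 2 - 17 = \left(-49\right) 82 - 17 = -4018 - 17 = -4035$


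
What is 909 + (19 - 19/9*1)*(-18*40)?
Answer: -11251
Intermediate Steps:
909 + (19 - 19/9*1)*(-18*40) = 909 + (19 - 19*1/9*1)*(-720) = 909 + (19 - 19/9*1)*(-720) = 909 + (19 - 19/9)*(-720) = 909 + (152/9)*(-720) = 909 - 12160 = -11251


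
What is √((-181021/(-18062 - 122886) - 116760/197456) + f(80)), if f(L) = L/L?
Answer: 3*√2903849298098263/124245662 ≈ 1.3011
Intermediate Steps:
f(L) = 1
√((-181021/(-18062 - 122886) - 116760/197456) + f(80)) = √((-181021/(-18062 - 122886) - 116760/197456) + 1) = √((-181021/(-140948) - 116760*1/197456) + 1) = √((-181021*(-1/140948) - 2085/3526) + 1) = √((181021/140948 - 2085/3526) + 1) = √(172201733/248491324 + 1) = √(420693057/248491324) = 3*√2903849298098263/124245662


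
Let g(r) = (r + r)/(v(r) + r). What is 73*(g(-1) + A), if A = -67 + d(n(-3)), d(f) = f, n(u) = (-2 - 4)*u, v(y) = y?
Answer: -3504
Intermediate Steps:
n(u) = -6*u
g(r) = 1 (g(r) = (r + r)/(r + r) = (2*r)/((2*r)) = (2*r)*(1/(2*r)) = 1)
A = -49 (A = -67 - 6*(-3) = -67 + 18 = -49)
73*(g(-1) + A) = 73*(1 - 49) = 73*(-48) = -3504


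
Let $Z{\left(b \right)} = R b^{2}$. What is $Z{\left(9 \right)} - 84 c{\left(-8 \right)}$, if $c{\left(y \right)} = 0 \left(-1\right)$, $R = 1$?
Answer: $81$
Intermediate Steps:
$Z{\left(b \right)} = b^{2}$ ($Z{\left(b \right)} = 1 b^{2} = b^{2}$)
$c{\left(y \right)} = 0$
$Z{\left(9 \right)} - 84 c{\left(-8 \right)} = 9^{2} - 0 = 81 + 0 = 81$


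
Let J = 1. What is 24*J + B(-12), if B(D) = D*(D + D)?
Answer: 312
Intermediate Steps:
B(D) = 2*D² (B(D) = D*(2*D) = 2*D²)
24*J + B(-12) = 24*1 + 2*(-12)² = 24 + 2*144 = 24 + 288 = 312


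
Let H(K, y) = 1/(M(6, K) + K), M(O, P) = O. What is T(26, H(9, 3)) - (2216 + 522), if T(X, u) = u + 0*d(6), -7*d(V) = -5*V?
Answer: -41069/15 ≈ -2737.9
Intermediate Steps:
d(V) = 5*V/7 (d(V) = -(-5)*V/7 = 5*V/7)
H(K, y) = 1/(6 + K)
T(X, u) = u (T(X, u) = u + 0*((5/7)*6) = u + 0*(30/7) = u + 0 = u)
T(26, H(9, 3)) - (2216 + 522) = 1/(6 + 9) - (2216 + 522) = 1/15 - 1*2738 = 1/15 - 2738 = -41069/15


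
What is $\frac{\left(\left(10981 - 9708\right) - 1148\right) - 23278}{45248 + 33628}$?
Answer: $- \frac{23153}{78876} \approx -0.29354$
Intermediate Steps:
$\frac{\left(\left(10981 - 9708\right) - 1148\right) - 23278}{45248 + 33628} = \frac{\left(1273 - 1148\right) - 23278}{78876} = \left(125 - 23278\right) \frac{1}{78876} = \left(-23153\right) \frac{1}{78876} = - \frac{23153}{78876}$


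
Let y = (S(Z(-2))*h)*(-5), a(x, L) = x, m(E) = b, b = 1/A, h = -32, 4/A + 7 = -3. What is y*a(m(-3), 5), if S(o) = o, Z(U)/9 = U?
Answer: 7200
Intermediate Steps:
A = -⅖ (A = 4/(-7 - 3) = 4/(-10) = 4*(-⅒) = -⅖ ≈ -0.40000)
Z(U) = 9*U
b = -5/2 (b = 1/(-⅖) = -5/2 ≈ -2.5000)
m(E) = -5/2
y = -2880 (y = ((9*(-2))*(-32))*(-5) = -18*(-32)*(-5) = 576*(-5) = -2880)
y*a(m(-3), 5) = -2880*(-5/2) = 7200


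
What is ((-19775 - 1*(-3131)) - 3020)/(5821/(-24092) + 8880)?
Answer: -473745088/213931139 ≈ -2.2145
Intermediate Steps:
((-19775 - 1*(-3131)) - 3020)/(5821/(-24092) + 8880) = ((-19775 + 3131) - 3020)/(5821*(-1/24092) + 8880) = (-16644 - 3020)/(-5821/24092 + 8880) = -19664/213931139/24092 = -19664*24092/213931139 = -473745088/213931139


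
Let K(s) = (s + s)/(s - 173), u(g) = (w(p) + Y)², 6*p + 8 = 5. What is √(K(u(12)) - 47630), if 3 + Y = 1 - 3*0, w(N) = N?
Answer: 2*I*√5297524105/667 ≈ 218.24*I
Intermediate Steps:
p = -½ (p = -4/3 + (⅙)*5 = -4/3 + ⅚ = -½ ≈ -0.50000)
Y = -2 (Y = -3 + (1 - 3*0) = -3 + (1 + 0) = -3 + 1 = -2)
u(g) = 25/4 (u(g) = (-½ - 2)² = (-5/2)² = 25/4)
K(s) = 2*s/(-173 + s) (K(s) = (2*s)/(-173 + s) = 2*s/(-173 + s))
√(K(u(12)) - 47630) = √(2*(25/4)/(-173 + 25/4) - 47630) = √(2*(25/4)/(-667/4) - 47630) = √(2*(25/4)*(-4/667) - 47630) = √(-50/667 - 47630) = √(-31769260/667) = 2*I*√5297524105/667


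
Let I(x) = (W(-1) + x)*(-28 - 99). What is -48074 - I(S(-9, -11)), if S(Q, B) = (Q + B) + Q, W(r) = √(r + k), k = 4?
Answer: -51757 + 127*√3 ≈ -51537.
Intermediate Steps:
W(r) = √(4 + r) (W(r) = √(r + 4) = √(4 + r))
S(Q, B) = B + 2*Q (S(Q, B) = (B + Q) + Q = B + 2*Q)
I(x) = -127*x - 127*√3 (I(x) = (√(4 - 1) + x)*(-28 - 99) = (√3 + x)*(-127) = (x + √3)*(-127) = -127*x - 127*√3)
-48074 - I(S(-9, -11)) = -48074 - (-127*(-11 + 2*(-9)) - 127*√3) = -48074 - (-127*(-11 - 18) - 127*√3) = -48074 - (-127*(-29) - 127*√3) = -48074 - (3683 - 127*√3) = -48074 + (-3683 + 127*√3) = -51757 + 127*√3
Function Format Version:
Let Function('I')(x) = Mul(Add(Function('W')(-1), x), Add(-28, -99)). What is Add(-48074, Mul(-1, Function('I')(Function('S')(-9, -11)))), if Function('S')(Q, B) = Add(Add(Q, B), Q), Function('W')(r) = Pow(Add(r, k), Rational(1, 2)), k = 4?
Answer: Add(-51757, Mul(127, Pow(3, Rational(1, 2)))) ≈ -51537.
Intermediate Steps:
Function('W')(r) = Pow(Add(4, r), Rational(1, 2)) (Function('W')(r) = Pow(Add(r, 4), Rational(1, 2)) = Pow(Add(4, r), Rational(1, 2)))
Function('S')(Q, B) = Add(B, Mul(2, Q)) (Function('S')(Q, B) = Add(Add(B, Q), Q) = Add(B, Mul(2, Q)))
Function('I')(x) = Add(Mul(-127, x), Mul(-127, Pow(3, Rational(1, 2)))) (Function('I')(x) = Mul(Add(Pow(Add(4, -1), Rational(1, 2)), x), Add(-28, -99)) = Mul(Add(Pow(3, Rational(1, 2)), x), -127) = Mul(Add(x, Pow(3, Rational(1, 2))), -127) = Add(Mul(-127, x), Mul(-127, Pow(3, Rational(1, 2)))))
Add(-48074, Mul(-1, Function('I')(Function('S')(-9, -11)))) = Add(-48074, Mul(-1, Add(Mul(-127, Add(-11, Mul(2, -9))), Mul(-127, Pow(3, Rational(1, 2)))))) = Add(-48074, Mul(-1, Add(Mul(-127, Add(-11, -18)), Mul(-127, Pow(3, Rational(1, 2)))))) = Add(-48074, Mul(-1, Add(Mul(-127, -29), Mul(-127, Pow(3, Rational(1, 2)))))) = Add(-48074, Mul(-1, Add(3683, Mul(-127, Pow(3, Rational(1, 2)))))) = Add(-48074, Add(-3683, Mul(127, Pow(3, Rational(1, 2))))) = Add(-51757, Mul(127, Pow(3, Rational(1, 2))))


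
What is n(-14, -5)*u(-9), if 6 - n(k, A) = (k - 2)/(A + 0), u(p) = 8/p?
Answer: -112/45 ≈ -2.4889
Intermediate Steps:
n(k, A) = 6 - (-2 + k)/A (n(k, A) = 6 - (k - 2)/(A + 0) = 6 - (-2 + k)/A)
n(-14, -5)*u(-9) = ((2 - 1*(-14) + 6*(-5))/(-5))*(8/(-9)) = (-(2 + 14 - 30)/5)*(8*(-⅑)) = -⅕*(-14)*(-8/9) = (14/5)*(-8/9) = -112/45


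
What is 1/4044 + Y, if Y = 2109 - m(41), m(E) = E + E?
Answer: 8197189/4044 ≈ 2027.0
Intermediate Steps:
m(E) = 2*E
Y = 2027 (Y = 2109 - 2*41 = 2109 - 1*82 = 2109 - 82 = 2027)
1/4044 + Y = 1/4044 + 2027 = 8197189/4044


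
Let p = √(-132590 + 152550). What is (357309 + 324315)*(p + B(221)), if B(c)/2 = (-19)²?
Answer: 492132528 + 1363248*√4990 ≈ 5.8843e+8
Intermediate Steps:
p = 2*√4990 (p = √19960 = 2*√4990 ≈ 141.28)
B(c) = 722 (B(c) = 2*(-19)² = 2*361 = 722)
(357309 + 324315)*(p + B(221)) = (357309 + 324315)*(2*√4990 + 722) = 681624*(722 + 2*√4990) = 492132528 + 1363248*√4990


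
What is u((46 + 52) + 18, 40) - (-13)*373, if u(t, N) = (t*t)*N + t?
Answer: 543205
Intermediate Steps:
u(t, N) = t + N*t² (u(t, N) = t²*N + t = N*t² + t = t + N*t²)
u((46 + 52) + 18, 40) - (-13)*373 = ((46 + 52) + 18)*(1 + 40*((46 + 52) + 18)) - (-13)*373 = (98 + 18)*(1 + 40*(98 + 18)) - 1*(-4849) = 116*(1 + 40*116) + 4849 = 116*(1 + 4640) + 4849 = 116*4641 + 4849 = 538356 + 4849 = 543205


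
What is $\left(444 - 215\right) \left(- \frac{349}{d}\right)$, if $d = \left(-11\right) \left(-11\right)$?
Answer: $- \frac{79921}{121} \approx -660.5$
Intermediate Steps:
$d = 121$
$\left(444 - 215\right) \left(- \frac{349}{d}\right) = \left(444 - 215\right) \left(- \frac{349}{121}\right) = 229 \left(\left(-349\right) \frac{1}{121}\right) = 229 \left(- \frac{349}{121}\right) = - \frac{79921}{121}$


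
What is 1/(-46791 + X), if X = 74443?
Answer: 1/27652 ≈ 3.6164e-5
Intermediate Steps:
1/(-46791 + X) = 1/(-46791 + 74443) = 1/27652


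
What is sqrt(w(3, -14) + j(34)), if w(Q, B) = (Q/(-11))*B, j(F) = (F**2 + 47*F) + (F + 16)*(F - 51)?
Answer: sqrt(230846)/11 ≈ 43.679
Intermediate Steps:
j(F) = F**2 + 47*F + (-51 + F)*(16 + F) (j(F) = (F**2 + 47*F) + (16 + F)*(-51 + F) = (F**2 + 47*F) + (-51 + F)*(16 + F) = F**2 + 47*F + (-51 + F)*(16 + F))
w(Q, B) = -B*Q/11 (w(Q, B) = (Q*(-1/11))*B = (-Q/11)*B = -B*Q/11)
sqrt(w(3, -14) + j(34)) = sqrt(-1/11*(-14)*3 + (-816 + 2*34**2 + 12*34)) = sqrt(42/11 + (-816 + 2*1156 + 408)) = sqrt(42/11 + (-816 + 2312 + 408)) = sqrt(42/11 + 1904) = sqrt(20986/11) = sqrt(230846)/11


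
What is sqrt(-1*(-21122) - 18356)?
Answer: sqrt(2766) ≈ 52.593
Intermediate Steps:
sqrt(-1*(-21122) - 18356) = sqrt(21122 - 18356) = sqrt(2766)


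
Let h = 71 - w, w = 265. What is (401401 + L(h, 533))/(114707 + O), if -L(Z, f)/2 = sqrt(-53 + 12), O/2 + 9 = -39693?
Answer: 401401/35303 - 2*I*sqrt(41)/35303 ≈ 11.37 - 0.00036275*I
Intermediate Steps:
O = -79404 (O = -18 + 2*(-39693) = -18 - 79386 = -79404)
h = -194 (h = 71 - 1*265 = 71 - 265 = -194)
L(Z, f) = -2*I*sqrt(41) (L(Z, f) = -2*sqrt(-53 + 12) = -2*I*sqrt(41))
(401401 + L(h, 533))/(114707 + O) = (401401 - 2*I*sqrt(41))/(114707 - 79404) = (401401 - 2*I*sqrt(41))/35303 = (401401 - 2*I*sqrt(41))*(1/35303) = 401401/35303 - 2*I*sqrt(41)/35303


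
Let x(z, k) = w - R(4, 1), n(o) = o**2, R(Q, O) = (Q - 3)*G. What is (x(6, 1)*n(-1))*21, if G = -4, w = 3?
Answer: 147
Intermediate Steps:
R(Q, O) = 12 - 4*Q (R(Q, O) = (Q - 3)*(-4) = (-3 + Q)*(-4) = 12 - 4*Q)
x(z, k) = 7 (x(z, k) = 3 - (12 - 4*4) = 3 - (12 - 16) = 3 - 1*(-4) = 3 + 4 = 7)
(x(6, 1)*n(-1))*21 = (7*(-1)**2)*21 = (7*1)*21 = 7*21 = 147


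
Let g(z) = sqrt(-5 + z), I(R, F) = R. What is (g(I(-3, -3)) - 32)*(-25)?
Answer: 800 - 50*I*sqrt(2) ≈ 800.0 - 70.711*I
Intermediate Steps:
(g(I(-3, -3)) - 32)*(-25) = (sqrt(-5 - 3) - 32)*(-25) = (sqrt(-8) - 32)*(-25) = (2*I*sqrt(2) - 32)*(-25) = (-32 + 2*I*sqrt(2))*(-25) = 800 - 50*I*sqrt(2)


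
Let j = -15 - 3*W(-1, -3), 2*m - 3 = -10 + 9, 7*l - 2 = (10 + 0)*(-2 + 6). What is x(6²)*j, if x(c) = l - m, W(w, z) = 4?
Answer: -135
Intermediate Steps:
l = 6 (l = 2/7 + ((10 + 0)*(-2 + 6))/7 = 2/7 + (10*4)/7 = 2/7 + (⅐)*40 = 2/7 + 40/7 = 6)
m = 1 (m = 3/2 + (-10 + 9)/2 = 3/2 + (½)*(-1) = 3/2 - ½ = 1)
j = -27 (j = -15 - 3*4 = -15 - 1*12 = -15 - 12 = -27)
x(c) = 5 (x(c) = 6 - 1*1 = 6 - 1 = 5)
x(6²)*j = 5*(-27) = -135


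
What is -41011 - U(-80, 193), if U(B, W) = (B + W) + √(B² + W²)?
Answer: -41124 - √43649 ≈ -41333.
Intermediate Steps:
U(B, W) = B + W + √(B² + W²)
-41011 - U(-80, 193) = -41011 - (-80 + 193 + √((-80)² + 193²)) = -41011 - (-80 + 193 + √(6400 + 37249)) = -41011 - (-80 + 193 + √43649) = -41011 - (113 + √43649) = -41011 + (-113 - √43649) = -41124 - √43649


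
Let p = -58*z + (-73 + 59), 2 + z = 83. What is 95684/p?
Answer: -1259/62 ≈ -20.306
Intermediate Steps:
z = 81 (z = -2 + 83 = 81)
p = -4712 (p = -58*81 + (-73 + 59) = -4698 - 14 = -4712)
95684/p = 95684/(-4712) = 95684*(-1/4712) = -1259/62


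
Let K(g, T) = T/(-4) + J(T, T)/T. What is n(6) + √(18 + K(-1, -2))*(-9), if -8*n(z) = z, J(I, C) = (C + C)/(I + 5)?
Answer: -¾ - 3*√690/2 ≈ -40.152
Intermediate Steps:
J(I, C) = 2*C/(5 + I) (J(I, C) = (2*C)/(5 + I) = 2*C/(5 + I))
n(z) = -z/8
K(g, T) = 2/(5 + T) - T/4 (K(g, T) = T/(-4) + (2*T/(5 + T))/T = T*(-¼) + 2/(5 + T) = -T/4 + 2/(5 + T) = 2/(5 + T) - T/4)
n(6) + √(18 + K(-1, -2))*(-9) = -⅛*6 + √(18 + (8 - 1*(-2)*(5 - 2))/(4*(5 - 2)))*(-9) = -¾ + √(18 + (¼)*(8 - 1*(-2)*3)/3)*(-9) = -¾ + √(18 + (¼)*(⅓)*(8 + 6))*(-9) = -¾ + √(18 + (¼)*(⅓)*14)*(-9) = -¾ + √(18 + 7/6)*(-9) = -¾ + √(115/6)*(-9) = -¾ + (√690/6)*(-9) = -¾ - 3*√690/2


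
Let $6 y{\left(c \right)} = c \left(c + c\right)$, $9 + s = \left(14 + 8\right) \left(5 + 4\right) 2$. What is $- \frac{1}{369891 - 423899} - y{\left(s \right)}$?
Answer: $- \frac{2696241383}{54008} \approx -49923.0$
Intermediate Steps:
$s = 387$ ($s = -9 + \left(14 + 8\right) \left(5 + 4\right) 2 = -9 + 22 \cdot 9 \cdot 2 = -9 + 22 \cdot 18 = -9 + 396 = 387$)
$y{\left(c \right)} = \frac{c^{2}}{3}$ ($y{\left(c \right)} = \frac{c \left(c + c\right)}{6} = \frac{c 2 c}{6} = \frac{2 c^{2}}{6} = \frac{c^{2}}{3}$)
$- \frac{1}{369891 - 423899} - y{\left(s \right)} = - \frac{1}{369891 - 423899} - \frac{387^{2}}{3} = - \frac{1}{-54008} - \frac{1}{3} \cdot 149769 = \left(-1\right) \left(- \frac{1}{54008}\right) - 49923 = \frac{1}{54008} - 49923 = - \frac{2696241383}{54008}$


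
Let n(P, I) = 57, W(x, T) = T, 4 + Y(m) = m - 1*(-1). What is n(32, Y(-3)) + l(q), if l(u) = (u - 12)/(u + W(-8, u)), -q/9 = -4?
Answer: 172/3 ≈ 57.333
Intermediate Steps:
Y(m) = -3 + m (Y(m) = -4 + (m - 1*(-1)) = -4 + (m + 1) = -4 + (1 + m) = -3 + m)
q = 36 (q = -9*(-4) = 36)
l(u) = (-12 + u)/(2*u) (l(u) = (u - 12)/(u + u) = (-12 + u)/((2*u)) = (-12 + u)*(1/(2*u)) = (-12 + u)/(2*u))
n(32, Y(-3)) + l(q) = 57 + (½)*(-12 + 36)/36 = 57 + (½)*(1/36)*24 = 57 + ⅓ = 172/3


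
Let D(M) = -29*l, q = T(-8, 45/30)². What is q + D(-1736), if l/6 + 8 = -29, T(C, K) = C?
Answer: 6502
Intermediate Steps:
l = -222 (l = -48 + 6*(-29) = -48 - 174 = -222)
q = 64 (q = (-8)² = 64)
D(M) = 6438 (D(M) = -29*(-222) = 6438)
q + D(-1736) = 64 + 6438 = 6502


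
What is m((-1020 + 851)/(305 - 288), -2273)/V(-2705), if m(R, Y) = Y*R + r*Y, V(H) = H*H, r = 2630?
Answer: -101241693/124389425 ≈ -0.81391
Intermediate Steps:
V(H) = H²
m(R, Y) = 2630*Y + R*Y (m(R, Y) = Y*R + 2630*Y = R*Y + 2630*Y = 2630*Y + R*Y)
m((-1020 + 851)/(305 - 288), -2273)/V(-2705) = (-2273*(2630 + (-1020 + 851)/(305 - 288)))/((-2705)²) = -2273*(2630 - 169/17)/7317025 = -2273*(2630 - 169*1/17)*(1/7317025) = -2273*(2630 - 169/17)*(1/7317025) = -2273*44541/17*(1/7317025) = -101241693/17*1/7317025 = -101241693/124389425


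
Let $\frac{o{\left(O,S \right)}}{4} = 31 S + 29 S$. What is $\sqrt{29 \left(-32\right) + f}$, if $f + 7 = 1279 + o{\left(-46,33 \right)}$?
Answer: $2 \sqrt{2066} \approx 90.906$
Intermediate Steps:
$o{\left(O,S \right)} = 240 S$ ($o{\left(O,S \right)} = 4 \left(31 S + 29 S\right) = 4 \cdot 60 S = 240 S$)
$f = 9192$ ($f = -7 + \left(1279 + 240 \cdot 33\right) = -7 + \left(1279 + 7920\right) = -7 + 9199 = 9192$)
$\sqrt{29 \left(-32\right) + f} = \sqrt{29 \left(-32\right) + 9192} = \sqrt{-928 + 9192} = \sqrt{8264} = 2 \sqrt{2066}$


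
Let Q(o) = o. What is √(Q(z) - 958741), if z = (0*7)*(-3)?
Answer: I*√958741 ≈ 979.15*I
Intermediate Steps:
z = 0 (z = 0*(-3) = 0)
√(Q(z) - 958741) = √(0 - 958741) = √(-958741) = I*√958741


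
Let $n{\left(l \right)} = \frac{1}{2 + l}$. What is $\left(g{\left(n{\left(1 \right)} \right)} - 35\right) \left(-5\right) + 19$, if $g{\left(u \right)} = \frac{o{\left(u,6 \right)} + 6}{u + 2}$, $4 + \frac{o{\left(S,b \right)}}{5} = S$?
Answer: $\frac{1543}{7} \approx 220.43$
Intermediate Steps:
$o{\left(S,b \right)} = -20 + 5 S$
$g{\left(u \right)} = \frac{-14 + 5 u}{2 + u}$ ($g{\left(u \right)} = \frac{\left(-20 + 5 u\right) + 6}{u + 2} = \frac{-14 + 5 u}{2 + u}$)
$\left(g{\left(n{\left(1 \right)} \right)} - 35\right) \left(-5\right) + 19 = \left(\frac{-14 + \frac{5}{2 + 1}}{2 + \frac{1}{2 + 1}} - 35\right) \left(-5\right) + 19 = \left(\frac{-14 + \frac{5}{3}}{2 + \frac{1}{3}} - 35\right) \left(-5\right) + 19 = \left(\frac{-14 + 5 \cdot \frac{1}{3}}{2 + \frac{1}{3}} - 35\right) \left(-5\right) + 19 = \left(\frac{-14 + \frac{5}{3}}{\frac{7}{3}} - 35\right) \left(-5\right) + 19 = \left(\frac{3}{7} \left(- \frac{37}{3}\right) - 35\right) \left(-5\right) + 19 = \left(- \frac{37}{7} - 35\right) \left(-5\right) + 19 = \left(- \frac{282}{7}\right) \left(-5\right) + 19 = \frac{1410}{7} + 19 = \frac{1543}{7}$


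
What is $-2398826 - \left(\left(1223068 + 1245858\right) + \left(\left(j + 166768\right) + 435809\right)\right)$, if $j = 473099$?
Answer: $-5943428$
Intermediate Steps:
$-2398826 - \left(\left(1223068 + 1245858\right) + \left(\left(j + 166768\right) + 435809\right)\right) = -2398826 - \left(\left(1223068 + 1245858\right) + \left(\left(473099 + 166768\right) + 435809\right)\right) = -2398826 - \left(2468926 + \left(639867 + 435809\right)\right) = -2398826 - \left(2468926 + 1075676\right) = -2398826 - 3544602 = -5943428$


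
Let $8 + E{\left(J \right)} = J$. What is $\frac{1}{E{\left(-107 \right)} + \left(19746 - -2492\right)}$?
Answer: $\frac{1}{22123} \approx 4.5202 \cdot 10^{-5}$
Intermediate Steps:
$E{\left(J \right)} = -8 + J$
$\frac{1}{E{\left(-107 \right)} + \left(19746 - -2492\right)} = \frac{1}{\left(-8 - 107\right) + \left(19746 - -2492\right)} = \frac{1}{-115 + \left(19746 + 2492\right)} = \frac{1}{-115 + 22238} = \frac{1}{22123}$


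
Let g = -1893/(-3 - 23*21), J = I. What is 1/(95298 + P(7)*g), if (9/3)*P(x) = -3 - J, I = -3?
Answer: 1/95298 ≈ 1.0493e-5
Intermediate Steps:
J = -3
P(x) = 0 (P(x) = (-3 - 1*(-3))/3 = (-3 + 3)/3 = (1/3)*0 = 0)
g = 631/162 (g = -1893/(-3 - 483) = -1893/(-486) = -1893*(-1/486) = 631/162 ≈ 3.8951)
1/(95298 + P(7)*g) = 1/(95298 + 0*(631/162)) = 1/(95298 + 0) = 1/95298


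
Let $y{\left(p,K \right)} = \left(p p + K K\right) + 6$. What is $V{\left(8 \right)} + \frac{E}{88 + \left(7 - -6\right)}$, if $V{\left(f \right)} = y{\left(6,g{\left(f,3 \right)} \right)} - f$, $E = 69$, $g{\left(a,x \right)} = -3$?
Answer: $\frac{4412}{101} \approx 43.683$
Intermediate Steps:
$y{\left(p,K \right)} = 6 + K^{2} + p^{2}$ ($y{\left(p,K \right)} = \left(p^{2} + K^{2}\right) + 6 = \left(K^{2} + p^{2}\right) + 6 = 6 + K^{2} + p^{2}$)
$V{\left(f \right)} = 51 - f$ ($V{\left(f \right)} = \left(6 + \left(-3\right)^{2} + 6^{2}\right) - f = \left(6 + 9 + 36\right) - f = 51 - f$)
$V{\left(8 \right)} + \frac{E}{88 + \left(7 - -6\right)} = \left(51 - 8\right) + \frac{1}{88 + \left(7 - -6\right)} 69 = \left(51 - 8\right) + \frac{1}{88 + \left(7 + 6\right)} 69 = 43 + \frac{1}{88 + 13} \cdot 69 = 43 + \frac{1}{101} \cdot 69 = 43 + \frac{69}{101} = \frac{4412}{101}$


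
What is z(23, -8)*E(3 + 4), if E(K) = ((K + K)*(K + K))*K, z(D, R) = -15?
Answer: -20580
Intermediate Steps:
E(K) = 4*K³ (E(K) = ((2*K)*(2*K))*K = (4*K²)*K = 4*K³)
z(23, -8)*E(3 + 4) = -60*(3 + 4)³ = -60*7³ = -60*343 = -15*1372 = -20580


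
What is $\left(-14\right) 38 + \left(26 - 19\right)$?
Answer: $-525$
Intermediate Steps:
$\left(-14\right) 38 + \left(26 - 19\right) = -532 + 7 = -525$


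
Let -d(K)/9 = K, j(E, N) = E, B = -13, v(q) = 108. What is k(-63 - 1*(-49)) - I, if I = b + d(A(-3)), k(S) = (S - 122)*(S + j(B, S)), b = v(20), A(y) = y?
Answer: 3537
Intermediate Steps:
d(K) = -9*K
b = 108
k(S) = (-122 + S)*(-13 + S) (k(S) = (S - 122)*(S - 13) = (-122 + S)*(-13 + S))
I = 135 (I = 108 - 9*(-3) = 108 + 27 = 135)
k(-63 - 1*(-49)) - I = (1586 + (-63 - 1*(-49))² - 135*(-63 - 1*(-49))) - 1*135 = (1586 + (-63 + 49)² - 135*(-63 + 49)) - 135 = (1586 + (-14)² - 135*(-14)) - 135 = (1586 + 196 + 1890) - 135 = 3672 - 135 = 3537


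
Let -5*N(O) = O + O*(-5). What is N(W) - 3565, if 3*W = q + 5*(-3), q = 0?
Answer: -3569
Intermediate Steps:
W = -5 (W = (0 + 5*(-3))/3 = (0 - 15)/3 = (⅓)*(-15) = -5)
N(O) = 4*O/5 (N(O) = -(O + O*(-5))/5 = -(O - 5*O)/5 = -(-4)*O/5 = 4*O/5)
N(W) - 3565 = (⅘)*(-5) - 3565 = -4 - 3565 = -3569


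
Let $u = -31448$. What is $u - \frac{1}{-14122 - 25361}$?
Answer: $- \frac{1241661383}{39483} \approx -31448.0$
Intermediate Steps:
$u - \frac{1}{-14122 - 25361} = -31448 - \frac{1}{-14122 - 25361} = -31448 - \frac{1}{-39483} = -31448 - - \frac{1}{39483} = -31448 + \frac{1}{39483} = - \frac{1241661383}{39483}$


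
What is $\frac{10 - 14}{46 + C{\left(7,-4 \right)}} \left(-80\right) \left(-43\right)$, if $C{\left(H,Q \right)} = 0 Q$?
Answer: $- \frac{6880}{23} \approx -299.13$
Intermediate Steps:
$C{\left(H,Q \right)} = 0$
$\frac{10 - 14}{46 + C{\left(7,-4 \right)}} \left(-80\right) \left(-43\right) = \frac{10 - 14}{46 + 0} \left(-80\right) \left(-43\right) = - \frac{4}{46} \left(-80\right) \left(-43\right) = \left(-4\right) \frac{1}{46} \left(-80\right) \left(-43\right) = \left(- \frac{2}{23}\right) \left(-80\right) \left(-43\right) = \frac{160}{23} \left(-43\right) = - \frac{6880}{23}$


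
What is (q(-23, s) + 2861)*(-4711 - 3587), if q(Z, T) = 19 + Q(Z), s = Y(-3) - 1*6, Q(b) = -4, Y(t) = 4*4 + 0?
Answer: -23865048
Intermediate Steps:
Y(t) = 16 (Y(t) = 16 + 0 = 16)
s = 10 (s = 16 - 1*6 = 16 - 6 = 10)
q(Z, T) = 15 (q(Z, T) = 19 - 4 = 15)
(q(-23, s) + 2861)*(-4711 - 3587) = (15 + 2861)*(-4711 - 3587) = 2876*(-8298) = -23865048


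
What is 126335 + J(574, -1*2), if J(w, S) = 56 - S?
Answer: 126393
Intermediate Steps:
126335 + J(574, -1*2) = 126335 + (56 - (-1)*2) = 126335 + (56 - 1*(-2)) = 126335 + (56 + 2) = 126335 + 58 = 126393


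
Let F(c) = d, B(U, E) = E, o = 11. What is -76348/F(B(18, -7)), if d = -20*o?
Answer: 19087/55 ≈ 347.04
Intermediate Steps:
d = -220 (d = -20*11 = -220)
F(c) = -220
-76348/F(B(18, -7)) = -76348/(-220) = -76348*(-1/220) = 19087/55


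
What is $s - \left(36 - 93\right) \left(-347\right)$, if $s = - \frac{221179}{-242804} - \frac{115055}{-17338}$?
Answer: $- \frac{41616296411543}{2104867876} \approx -19771.0$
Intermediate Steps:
$s = \frac{15885307861}{2104867876}$ ($s = \left(-221179\right) \left(- \frac{1}{242804}\right) - - \frac{115055}{17338} = \frac{221179}{242804} + \frac{115055}{17338} = \frac{15885307861}{2104867876} \approx 7.5469$)
$s - \left(36 - 93\right) \left(-347\right) = \frac{15885307861}{2104867876} - \left(36 - 93\right) \left(-347\right) = \frac{15885307861}{2104867876} - \left(-57\right) \left(-347\right) = \frac{15885307861}{2104867876} - 19779 = - \frac{41616296411543}{2104867876}$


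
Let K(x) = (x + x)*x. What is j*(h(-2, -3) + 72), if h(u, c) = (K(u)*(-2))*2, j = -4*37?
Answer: -5920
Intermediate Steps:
j = -148
K(x) = 2*x**2 (K(x) = (2*x)*x = 2*x**2)
h(u, c) = -8*u**2 (h(u, c) = ((2*u**2)*(-2))*2 = -4*u**2*2 = -8*u**2)
j*(h(-2, -3) + 72) = -148*(-8*(-2)**2 + 72) = -148*(-8*4 + 72) = -148*(-32 + 72) = -148*40 = -5920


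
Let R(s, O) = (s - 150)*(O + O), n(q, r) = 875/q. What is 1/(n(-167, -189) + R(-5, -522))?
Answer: 167/27023065 ≈ 6.1799e-6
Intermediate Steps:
R(s, O) = 2*O*(-150 + s) (R(s, O) = (-150 + s)*(2*O) = 2*O*(-150 + s))
1/(n(-167, -189) + R(-5, -522)) = 1/(875/(-167) + 2*(-522)*(-150 - 5)) = 1/(875*(-1/167) + 2*(-522)*(-155)) = 1/(-875/167 + 161820) = 1/(27023065/167) = 167/27023065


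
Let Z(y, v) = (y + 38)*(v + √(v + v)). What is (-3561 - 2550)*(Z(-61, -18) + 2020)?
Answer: -14874174 + 843318*I ≈ -1.4874e+7 + 8.4332e+5*I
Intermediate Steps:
Z(y, v) = (38 + y)*(v + √2*√v) (Z(y, v) = (38 + y)*(v + √(2*v)) = (38 + y)*(v + √2*√v))
(-3561 - 2550)*(Z(-61, -18) + 2020) = (-3561 - 2550)*((38*(-18) - 18*(-61) + 38*√2*√(-18) - 61*√2*√(-18)) + 2020) = -6111*((-684 + 1098 + 38*√2*(3*I*√2) - 61*√2*3*I*√2) + 2020) = -6111*((-684 + 1098 + 228*I - 366*I) + 2020) = -6111*((414 - 138*I) + 2020) = -6111*(2434 - 138*I) = -14874174 + 843318*I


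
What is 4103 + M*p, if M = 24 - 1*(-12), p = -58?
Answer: 2015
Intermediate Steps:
M = 36 (M = 24 + 12 = 36)
4103 + M*p = 4103 + 36*(-58) = 4103 - 2088 = 2015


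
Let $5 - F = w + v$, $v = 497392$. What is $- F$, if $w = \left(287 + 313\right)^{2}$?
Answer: $857387$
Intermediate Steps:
$w = 360000$ ($w = 600^{2} = 360000$)
$F = -857387$ ($F = 5 - \left(360000 + 497392\right) = 5 - 857392 = -857387$)
$- F = \left(-1\right) \left(-857387\right) = 857387$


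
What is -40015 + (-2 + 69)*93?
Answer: -33784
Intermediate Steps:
-40015 + (-2 + 69)*93 = -40015 + 67*93 = -40015 + 6231 = -33784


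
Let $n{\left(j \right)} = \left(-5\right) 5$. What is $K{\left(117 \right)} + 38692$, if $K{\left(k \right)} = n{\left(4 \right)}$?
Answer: $38667$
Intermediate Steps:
$n{\left(j \right)} = -25$
$K{\left(k \right)} = -25$
$K{\left(117 \right)} + 38692 = -25 + 38692 = 38667$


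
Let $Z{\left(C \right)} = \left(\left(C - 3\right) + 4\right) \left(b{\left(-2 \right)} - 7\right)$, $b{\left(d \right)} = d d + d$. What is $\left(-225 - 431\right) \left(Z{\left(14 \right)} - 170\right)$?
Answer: $160720$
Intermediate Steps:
$b{\left(d \right)} = d + d^{2}$ ($b{\left(d \right)} = d^{2} + d = d + d^{2}$)
$Z{\left(C \right)} = -5 - 5 C$ ($Z{\left(C \right)} = \left(\left(C - 3\right) + 4\right) \left(- 2 \left(1 - 2\right) - 7\right) = \left(\left(C - 3\right) + 4\right) \left(\left(-2\right) \left(-1\right) - 7\right) = \left(\left(-3 + C\right) + 4\right) \left(2 - 7\right) = \left(1 + C\right) \left(-5\right) = -5 - 5 C$)
$\left(-225 - 431\right) \left(Z{\left(14 \right)} - 170\right) = \left(-225 - 431\right) \left(\left(-5 - 70\right) - 170\right) = - 656 \left(\left(-5 - 70\right) - 170\right) = - 656 \left(-75 - 170\right) = \left(-656\right) \left(-245\right) = 160720$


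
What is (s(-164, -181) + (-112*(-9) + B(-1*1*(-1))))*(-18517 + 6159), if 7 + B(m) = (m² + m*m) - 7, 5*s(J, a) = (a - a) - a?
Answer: -63779638/5 ≈ -1.2756e+7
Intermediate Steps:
s(J, a) = -a/5 (s(J, a) = ((a - a) - a)/5 = (0 - a)/5 = (-a)/5 = -a/5)
B(m) = -14 + 2*m² (B(m) = -7 + ((m² + m*m) - 7) = -7 + ((m² + m²) - 7) = -7 + (2*m² - 7) = -7 + (-7 + 2*m²) = -14 + 2*m²)
(s(-164, -181) + (-112*(-9) + B(-1*1*(-1))))*(-18517 + 6159) = (-⅕*(-181) + (-112*(-9) + (-14 + 2*(-1*1*(-1))²)))*(-18517 + 6159) = (181/5 + (1008 + (-14 + 2*(-1*(-1))²)))*(-12358) = (181/5 + (1008 + (-14 + 2*1²)))*(-12358) = (181/5 + (1008 + (-14 + 2*1)))*(-12358) = (181/5 + (1008 + (-14 + 2)))*(-12358) = (181/5 + (1008 - 12))*(-12358) = (181/5 + 996)*(-12358) = (5161/5)*(-12358) = -63779638/5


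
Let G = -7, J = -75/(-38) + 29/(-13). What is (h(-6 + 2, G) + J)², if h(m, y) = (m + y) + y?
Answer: 81342361/244036 ≈ 333.32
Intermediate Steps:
J = -127/494 (J = -75*(-1/38) + 29*(-1/13) = 75/38 - 29/13 = -127/494 ≈ -0.25708)
h(m, y) = m + 2*y
(h(-6 + 2, G) + J)² = (((-6 + 2) + 2*(-7)) - 127/494)² = ((-4 - 14) - 127/494)² = (-18 - 127/494)² = (-9019/494)² = 81342361/244036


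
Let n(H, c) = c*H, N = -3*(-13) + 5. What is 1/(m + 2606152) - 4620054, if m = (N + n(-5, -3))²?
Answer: -12056645380181/2609633 ≈ -4.6201e+6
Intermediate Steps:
N = 44 (N = 39 + 5 = 44)
n(H, c) = H*c
m = 3481 (m = (44 - 5*(-3))² = (44 + 15)² = 59² = 3481)
1/(m + 2606152) - 4620054 = 1/(3481 + 2606152) - 4620054 = 1/2609633 - 4620054 = -12056645380181/2609633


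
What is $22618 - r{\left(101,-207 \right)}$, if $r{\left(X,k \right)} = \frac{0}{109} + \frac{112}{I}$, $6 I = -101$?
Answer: $\frac{2285090}{101} \approx 22625.0$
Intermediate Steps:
$I = - \frac{101}{6}$ ($I = \frac{1}{6} \left(-101\right) = - \frac{101}{6} \approx -16.833$)
$r{\left(X,k \right)} = - \frac{672}{101}$ ($r{\left(X,k \right)} = \frac{0}{109} + \frac{112}{- \frac{101}{6}} = 0 \cdot \frac{1}{109} + 112 \left(- \frac{6}{101}\right) = 0 - \frac{672}{101} = - \frac{672}{101}$)
$22618 - r{\left(101,-207 \right)} = 22618 - - \frac{672}{101} = 22618 + \frac{672}{101} = \frac{2285090}{101}$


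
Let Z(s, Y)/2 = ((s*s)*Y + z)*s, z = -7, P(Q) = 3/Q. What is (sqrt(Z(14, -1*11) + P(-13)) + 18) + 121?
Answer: 139 + I*sqrt(10235355)/13 ≈ 139.0 + 246.1*I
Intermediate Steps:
Z(s, Y) = 2*s*(-7 + Y*s**2) (Z(s, Y) = 2*(((s*s)*Y - 7)*s) = 2*((s**2*Y - 7)*s) = 2*((Y*s**2 - 7)*s) = 2*((-7 + Y*s**2)*s) = 2*(s*(-7 + Y*s**2)) = 2*s*(-7 + Y*s**2))
(sqrt(Z(14, -1*11) + P(-13)) + 18) + 121 = (sqrt(2*14*(-7 - 1*11*14**2) + 3/(-13)) + 18) + 121 = (sqrt(2*14*(-7 - 11*196) + 3*(-1/13)) + 18) + 121 = (sqrt(2*14*(-7 - 2156) - 3/13) + 18) + 121 = (sqrt(2*14*(-2163) - 3/13) + 18) + 121 = (sqrt(-60564 - 3/13) + 18) + 121 = (sqrt(-787335/13) + 18) + 121 = (I*sqrt(10235355)/13 + 18) + 121 = (18 + I*sqrt(10235355)/13) + 121 = 139 + I*sqrt(10235355)/13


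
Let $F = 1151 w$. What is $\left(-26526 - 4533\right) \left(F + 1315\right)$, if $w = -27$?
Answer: $924377958$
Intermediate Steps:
$F = -31077$ ($F = 1151 \left(-27\right) = -31077$)
$\left(-26526 - 4533\right) \left(F + 1315\right) = \left(-26526 - 4533\right) \left(-31077 + 1315\right) = \left(-31059\right) \left(-29762\right) = 924377958$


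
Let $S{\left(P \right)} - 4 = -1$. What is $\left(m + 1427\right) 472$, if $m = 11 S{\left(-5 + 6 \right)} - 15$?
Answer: $682040$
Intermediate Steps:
$S{\left(P \right)} = 3$ ($S{\left(P \right)} = 4 - 1 = 3$)
$m = 18$ ($m = 11 \cdot 3 - 15 = 33 - 15 = 18$)
$\left(m + 1427\right) 472 = \left(18 + 1427\right) 472 = 1445 \cdot 472 = 682040$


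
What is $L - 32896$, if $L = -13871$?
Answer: $-46767$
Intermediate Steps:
$L - 32896 = -13871 - 32896 = -46767$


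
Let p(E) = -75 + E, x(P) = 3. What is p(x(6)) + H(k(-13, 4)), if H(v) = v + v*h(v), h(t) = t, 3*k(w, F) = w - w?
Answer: -72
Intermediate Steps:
k(w, F) = 0 (k(w, F) = (w - w)/3 = (1/3)*0 = 0)
H(v) = v + v**2 (H(v) = v + v*v = v + v**2)
p(x(6)) + H(k(-13, 4)) = (-75 + 3) + 0*(1 + 0) = -72 + 0*1 = -72 + 0 = -72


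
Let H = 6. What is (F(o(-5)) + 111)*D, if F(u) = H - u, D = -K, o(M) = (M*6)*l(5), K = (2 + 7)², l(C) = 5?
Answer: -21627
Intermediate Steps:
K = 81 (K = 9² = 81)
o(M) = 30*M (o(M) = (M*6)*5 = (6*M)*5 = 30*M)
D = -81 (D = -1*81 = -81)
F(u) = 6 - u
(F(o(-5)) + 111)*D = ((6 - 30*(-5)) + 111)*(-81) = ((6 - 1*(-150)) + 111)*(-81) = ((6 + 150) + 111)*(-81) = (156 + 111)*(-81) = 267*(-81) = -21627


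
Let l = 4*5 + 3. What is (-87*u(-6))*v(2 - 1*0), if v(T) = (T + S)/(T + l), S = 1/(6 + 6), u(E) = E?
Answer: 87/2 ≈ 43.500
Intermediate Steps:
S = 1/12 ≈ 0.083333
l = 23 (l = 20 + 3 = 23)
v(T) = (1/12 + T)/(23 + T) (v(T) = (T + 1/12)/(T + 23) = (1/12 + T)/(23 + T))
(-87*u(-6))*v(2 - 1*0) = (-87*(-6))*((1/12 + (2 - 1*0))/(23 + (2 - 1*0))) = 522*((1/12 + (2 + 0))/(23 + (2 + 0))) = 522*((1/12 + 2)/(23 + 2)) = 522*((25/12)/25) = 522*((1/25)*(25/12)) = 522*(1/12) = 87/2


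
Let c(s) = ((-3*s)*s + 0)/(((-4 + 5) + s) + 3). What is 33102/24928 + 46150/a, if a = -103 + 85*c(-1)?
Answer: -143025503/585808 ≈ -244.15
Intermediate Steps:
c(s) = -3*s²/(4 + s) (c(s) = (-3*s² + 0)/((1 + s) + 3) = (-3*s²)/(4 + s) = -3*s²/(4 + s))
a = -188 (a = -103 + 85*(-3*(-1)²/(4 - 1)) = -103 + 85*(-3*1/3) = -103 + 85*(-3*1*⅓) = -103 + 85*(-1) = -103 - 85 = -188)
33102/24928 + 46150/a = 33102/24928 + 46150/(-188) = 33102*(1/24928) + 46150*(-1/188) = 16551/12464 - 23075/94 = -143025503/585808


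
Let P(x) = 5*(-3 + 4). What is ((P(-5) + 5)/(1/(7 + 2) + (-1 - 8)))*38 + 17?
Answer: -103/4 ≈ -25.750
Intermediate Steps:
P(x) = 5 (P(x) = 5*1 = 5)
((P(-5) + 5)/(1/(7 + 2) + (-1 - 8)))*38 + 17 = ((5 + 5)/(1/(7 + 2) + (-1 - 8)))*38 + 17 = (10/(1/9 - 9))*38 + 17 = (10/(-80/9))*38 + 17 = (10*(-9/80))*38 + 17 = -9/8*38 + 17 = -171/4 + 17 = -103/4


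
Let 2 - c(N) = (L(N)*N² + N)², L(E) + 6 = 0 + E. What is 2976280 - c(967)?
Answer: 807520593076254294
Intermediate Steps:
L(E) = -6 + E (L(E) = -6 + (0 + E) = -6 + E)
c(N) = 2 - (N + N²*(-6 + N))² (c(N) = 2 - ((-6 + N)*N² + N)² = 2 - (N²*(-6 + N) + N)² = 2 - (N + N²*(-6 + N))²)
2976280 - c(967) = 2976280 - (2 - 1*967²*(1 + 967*(-6 + 967))²) = 2976280 - (2 - 1*935089*(1 + 967*961)²) = 2976280 - (2 - 1*935089*(1 + 929287)²) = 2976280 - (2 - 1*935089*929288²) = 2976280 - (2 - 1*935089*863576186944) = 2976280 - (2 - 807520593073278016) = 2976280 - 1*(-807520593073278014) = 2976280 + 807520593073278014 = 807520593076254294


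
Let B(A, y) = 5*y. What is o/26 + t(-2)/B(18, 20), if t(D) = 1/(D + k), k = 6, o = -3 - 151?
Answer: -30787/5200 ≈ -5.9206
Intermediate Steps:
o = -154
t(D) = 1/(6 + D) (t(D) = 1/(D + 6) = 1/(6 + D))
o/26 + t(-2)/B(18, 20) = -154/26 + 1/((6 - 2)*((5*20))) = -154*1/26 + 1/(4*100) = -77/13 + (¼)*(1/100) = -77/13 + 1/400 = -30787/5200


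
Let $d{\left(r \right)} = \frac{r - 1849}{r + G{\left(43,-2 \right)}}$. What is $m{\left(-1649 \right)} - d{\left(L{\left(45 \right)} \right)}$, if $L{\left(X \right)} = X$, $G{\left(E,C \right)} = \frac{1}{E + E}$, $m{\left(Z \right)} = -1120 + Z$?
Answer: $- \frac{10563655}{3871} \approx -2728.9$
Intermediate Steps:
$G{\left(E,C \right)} = \frac{1}{2 E}$
$d{\left(r \right)} = \frac{-1849 + r}{\frac{1}{86} + r}$ ($d{\left(r \right)} = \frac{r - 1849}{r + \frac{1}{2 \cdot 43}} = \frac{-1849 + r}{r + \frac{1}{2} \cdot \frac{1}{43}} = \frac{-1849 + r}{r + \frac{1}{86}} = \frac{-1849 + r}{\frac{1}{86} + r}$)
$m{\left(-1649 \right)} - d{\left(L{\left(45 \right)} \right)} = \left(-1120 - 1649\right) - \frac{86 \left(-1849 + 45\right)}{1 + 86 \cdot 45} = -2769 - 86 \frac{1}{1 + 3870} \left(-1804\right) = -2769 - 86 \cdot \frac{1}{3871} \left(-1804\right) = -2769 - - \frac{155144}{3871} = -2769 + \frac{155144}{3871} = - \frac{10563655}{3871}$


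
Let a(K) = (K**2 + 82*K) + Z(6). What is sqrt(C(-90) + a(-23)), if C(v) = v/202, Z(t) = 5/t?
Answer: I*sqrt(498196842)/606 ≈ 36.832*I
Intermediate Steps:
C(v) = v/202 (C(v) = v*(1/202) = v/202)
a(K) = 5/6 + K**2 + 82*K (a(K) = (K**2 + 82*K) + 5/6 = 5/6 + K**2 + 82*K)
sqrt(C(-90) + a(-23)) = sqrt((1/202)*(-90) + (5/6 + (-23)**2 + 82*(-23))) = sqrt(-45/101 + (5/6 + 529 - 1886)) = sqrt(-45/101 - 8137/6) = sqrt(-822107/606) = I*sqrt(498196842)/606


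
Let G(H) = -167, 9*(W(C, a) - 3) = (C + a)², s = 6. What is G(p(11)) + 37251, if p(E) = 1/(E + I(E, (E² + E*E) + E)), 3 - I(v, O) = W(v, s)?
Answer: 37084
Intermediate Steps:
W(C, a) = 3 + (C + a)²/9
I(v, O) = -(6 + v)²/9 (I(v, O) = 3 - (3 + (v + 6)²/9) = 3 - (3 + (6 + v)²/9) = 3 + (-3 - (6 + v)²/9) = -(6 + v)²/9)
p(E) = 1/(E - (6 + E)²/9)
G(p(11)) + 37251 = -167 + 37251 = 37084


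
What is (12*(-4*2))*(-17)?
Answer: 1632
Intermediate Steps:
(12*(-4*2))*(-17) = (12*(-8))*(-17) = -96*(-17) = 1632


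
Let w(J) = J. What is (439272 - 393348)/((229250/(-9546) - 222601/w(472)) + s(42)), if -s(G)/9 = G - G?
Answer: -103460158944/1116577573 ≈ -92.658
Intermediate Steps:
s(G) = 0 (s(G) = -9*(G - G) = -9*0 = 0)
(439272 - 393348)/((229250/(-9546) - 222601/w(472)) + s(42)) = (439272 - 393348)/((229250/(-9546) - 222601/472) + 0) = 45924/((229250*(-1/9546) - 222601*1/472) + 0) = 45924/((-114625/4773 - 222601/472) + 0) = 45924/(-1116577573/2252856 + 0) = 45924/(-1116577573/2252856) = 45924*(-2252856/1116577573) = -103460158944/1116577573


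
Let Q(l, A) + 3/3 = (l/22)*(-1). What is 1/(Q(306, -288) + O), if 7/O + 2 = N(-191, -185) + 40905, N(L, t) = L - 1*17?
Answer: -447645/6673903 ≈ -0.067074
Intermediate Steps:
N(L, t) = -17 + L (N(L, t) = L - 17 = -17 + L)
Q(l, A) = -1 - l/22 (Q(l, A) = -1 + (l/22)*(-1) = -1 - l/22)
O = 7/40695 (O = 7/(-2 + ((-17 - 191) + 40905)) = 7/(-2 + (-208 + 40905)) = 7/(-2 + 40697) = 7/40695 ≈ 0.00017201)
1/(Q(306, -288) + O) = 1/((-1 - 1/22*306) + 7/40695) = 1/((-1 - 153/11) + 7/40695) = 1/(-164/11 + 7/40695) = 1/(-6673903/447645) = -447645/6673903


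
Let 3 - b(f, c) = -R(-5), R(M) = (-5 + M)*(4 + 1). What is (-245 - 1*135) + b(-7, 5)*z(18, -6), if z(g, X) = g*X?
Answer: 4696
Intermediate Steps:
z(g, X) = X*g
R(M) = -25 + 5*M (R(M) = (-5 + M)*5 = -25 + 5*M)
b(f, c) = -47 (b(f, c) = 3 - (-1)*(-25 + 5*(-5)) = 3 - (-1)*(-25 - 25) = 3 - (-1)*(-50) = 3 - 1*50 = 3 - 50 = -47)
(-245 - 1*135) + b(-7, 5)*z(18, -6) = (-245 - 1*135) - (-282)*18 = (-245 - 135) - 47*(-108) = -380 + 5076 = 4696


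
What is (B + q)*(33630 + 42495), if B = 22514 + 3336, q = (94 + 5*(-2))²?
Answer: 2504969250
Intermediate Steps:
q = 7056 (q = (94 - 10)² = 84² = 7056)
B = 25850
(B + q)*(33630 + 42495) = (25850 + 7056)*(33630 + 42495) = 32906*76125 = 2504969250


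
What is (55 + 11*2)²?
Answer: 5929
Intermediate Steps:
(55 + 11*2)² = (55 + 22)² = 77² = 5929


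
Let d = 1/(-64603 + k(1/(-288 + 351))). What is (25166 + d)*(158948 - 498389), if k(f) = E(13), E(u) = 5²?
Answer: -183883103993209/21526 ≈ -8.5424e+9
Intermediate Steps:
E(u) = 25
k(f) = 25
d = -1/64578 (d = 1/(-64603 + 25) = 1/(-64578) = -1/64578 ≈ -1.5485e-5)
(25166 + d)*(158948 - 498389) = (25166 - 1/64578)*(158948 - 498389) = (1625169947/64578)*(-339441) = -183883103993209/21526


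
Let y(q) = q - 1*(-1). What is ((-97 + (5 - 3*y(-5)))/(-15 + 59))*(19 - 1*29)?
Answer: 200/11 ≈ 18.182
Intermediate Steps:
y(q) = 1 + q (y(q) = q + 1 = 1 + q)
((-97 + (5 - 3*y(-5)))/(-15 + 59))*(19 - 1*29) = ((-97 + (5 - 3*(1 - 5)))/(-15 + 59))*(19 - 1*29) = ((-97 + (5 - 3*(-4)))/44)*(19 - 29) = ((-97 + (5 + 12))*(1/44))*(-10) = ((-97 + 17)*(1/44))*(-10) = -80*1/44*(-10) = -20/11*(-10) = 200/11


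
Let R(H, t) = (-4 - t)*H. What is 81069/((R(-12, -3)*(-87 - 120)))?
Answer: -27023/828 ≈ -32.636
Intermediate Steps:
R(H, t) = H*(-4 - t)
81069/((R(-12, -3)*(-87 - 120))) = 81069/(((-1*(-12)*(4 - 3))*(-87 - 120))) = 81069/((-1*(-12)*1*(-207))) = 81069/((12*(-207))) = 81069/(-2484) = 81069*(-1/2484) = -27023/828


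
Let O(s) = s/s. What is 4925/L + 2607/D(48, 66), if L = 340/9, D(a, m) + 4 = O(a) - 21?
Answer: 2957/136 ≈ 21.743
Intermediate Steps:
O(s) = 1
D(a, m) = -24 (D(a, m) = -4 + (1 - 21) = -4 - 20 = -24)
L = 340/9 (L = (⅑)*340 = 340/9 ≈ 37.778)
4925/L + 2607/D(48, 66) = 4925/(340/9) + 2607/(-24) = 4925*(9/340) + 2607*(-1/24) = 8865/68 - 869/8 = 2957/136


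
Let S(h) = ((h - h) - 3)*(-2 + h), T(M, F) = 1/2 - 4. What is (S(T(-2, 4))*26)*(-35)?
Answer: -15015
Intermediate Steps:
T(M, F) = -7/2 (T(M, F) = ½ - 4 = -7/2)
S(h) = 6 - 3*h (S(h) = (0 - 3)*(-2 + h) = -3*(-2 + h) = 6 - 3*h)
(S(T(-2, 4))*26)*(-35) = ((6 - 3*(-7/2))*26)*(-35) = ((6 + 21/2)*26)*(-35) = ((33/2)*26)*(-35) = 429*(-35) = -15015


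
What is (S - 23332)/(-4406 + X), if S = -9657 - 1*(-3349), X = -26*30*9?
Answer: 14820/5713 ≈ 2.5941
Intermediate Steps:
X = -7020 (X = -780*9 = -7020)
S = -6308 (S = -9657 + 3349 = -6308)
(S - 23332)/(-4406 + X) = (-6308 - 23332)/(-4406 - 7020) = -29640/(-11426) = -29640*(-1/11426) = 14820/5713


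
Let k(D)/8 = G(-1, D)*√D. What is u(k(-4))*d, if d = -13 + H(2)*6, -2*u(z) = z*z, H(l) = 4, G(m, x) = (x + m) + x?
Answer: 114048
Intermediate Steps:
G(m, x) = m + 2*x (G(m, x) = (m + x) + x = m + 2*x)
k(D) = 8*√D*(-1 + 2*D) (k(D) = 8*((-1 + 2*D)*√D) = 8*(√D*(-1 + 2*D)) = 8*√D*(-1 + 2*D))
u(z) = -z²/2 (u(z) = -z*z/2 = -z²/2)
d = 11 (d = -13 + 4*6 = -13 + 24 = 11)
u(k(-4))*d = -(-4*(-8 + 16*(-4))²)/2*11 = -(-4*(-8 - 64)²)/2*11 = -((2*I)*(-72))²/2*11 = -(-144*I)²/2*11 = -½*(-20736)*11 = 10368*11 = 114048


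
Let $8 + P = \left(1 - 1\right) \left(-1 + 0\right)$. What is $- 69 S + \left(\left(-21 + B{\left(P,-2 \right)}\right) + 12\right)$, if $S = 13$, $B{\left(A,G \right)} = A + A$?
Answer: $-922$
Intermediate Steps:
$P = -8$ ($P = -8 + \left(1 - 1\right) \left(-1 + 0\right) = -8 + 0 \left(-1\right) = -8 + 0 = -8$)
$B{\left(A,G \right)} = 2 A$
$- 69 S + \left(\left(-21 + B{\left(P,-2 \right)}\right) + 12\right) = \left(-69\right) 13 + \left(\left(-21 + 2 \left(-8\right)\right) + 12\right) = -897 + \left(\left(-21 - 16\right) + 12\right) = -897 + \left(-37 + 12\right) = -897 - 25 = -922$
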